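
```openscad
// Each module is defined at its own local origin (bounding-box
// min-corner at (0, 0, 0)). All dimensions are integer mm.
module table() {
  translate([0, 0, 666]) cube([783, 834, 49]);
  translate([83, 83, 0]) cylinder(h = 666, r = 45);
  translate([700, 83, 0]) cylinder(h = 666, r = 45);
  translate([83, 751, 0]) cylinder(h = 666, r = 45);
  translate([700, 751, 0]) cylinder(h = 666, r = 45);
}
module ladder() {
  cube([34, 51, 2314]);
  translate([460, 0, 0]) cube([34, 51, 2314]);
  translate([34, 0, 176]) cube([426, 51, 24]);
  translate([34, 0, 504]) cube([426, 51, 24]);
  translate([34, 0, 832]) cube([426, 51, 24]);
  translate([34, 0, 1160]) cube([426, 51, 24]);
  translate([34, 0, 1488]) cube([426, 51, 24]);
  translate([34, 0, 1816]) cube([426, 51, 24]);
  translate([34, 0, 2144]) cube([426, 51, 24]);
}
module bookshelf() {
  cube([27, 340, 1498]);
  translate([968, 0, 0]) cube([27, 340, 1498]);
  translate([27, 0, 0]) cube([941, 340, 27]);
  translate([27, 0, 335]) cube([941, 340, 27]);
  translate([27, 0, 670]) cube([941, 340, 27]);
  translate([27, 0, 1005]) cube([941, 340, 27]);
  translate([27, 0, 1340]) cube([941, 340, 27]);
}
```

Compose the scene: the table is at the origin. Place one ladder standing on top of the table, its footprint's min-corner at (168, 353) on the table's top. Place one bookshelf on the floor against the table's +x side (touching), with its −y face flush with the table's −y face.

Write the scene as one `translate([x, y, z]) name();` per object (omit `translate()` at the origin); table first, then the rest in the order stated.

table();
translate([168, 353, 715]) ladder();
translate([783, 0, 0]) bookshelf();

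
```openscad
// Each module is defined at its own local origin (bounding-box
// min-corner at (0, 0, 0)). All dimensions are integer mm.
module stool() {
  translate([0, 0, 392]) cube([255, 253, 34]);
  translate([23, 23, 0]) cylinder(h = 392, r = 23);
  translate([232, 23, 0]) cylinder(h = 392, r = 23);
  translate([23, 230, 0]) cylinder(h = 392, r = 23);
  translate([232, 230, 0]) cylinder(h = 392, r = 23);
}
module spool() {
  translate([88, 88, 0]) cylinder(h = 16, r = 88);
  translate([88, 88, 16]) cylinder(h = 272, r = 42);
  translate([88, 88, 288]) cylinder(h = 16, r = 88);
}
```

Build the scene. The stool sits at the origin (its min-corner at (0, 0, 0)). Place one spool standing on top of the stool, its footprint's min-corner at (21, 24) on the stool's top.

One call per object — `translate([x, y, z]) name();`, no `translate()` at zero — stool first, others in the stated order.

stool();
translate([21, 24, 426]) spool();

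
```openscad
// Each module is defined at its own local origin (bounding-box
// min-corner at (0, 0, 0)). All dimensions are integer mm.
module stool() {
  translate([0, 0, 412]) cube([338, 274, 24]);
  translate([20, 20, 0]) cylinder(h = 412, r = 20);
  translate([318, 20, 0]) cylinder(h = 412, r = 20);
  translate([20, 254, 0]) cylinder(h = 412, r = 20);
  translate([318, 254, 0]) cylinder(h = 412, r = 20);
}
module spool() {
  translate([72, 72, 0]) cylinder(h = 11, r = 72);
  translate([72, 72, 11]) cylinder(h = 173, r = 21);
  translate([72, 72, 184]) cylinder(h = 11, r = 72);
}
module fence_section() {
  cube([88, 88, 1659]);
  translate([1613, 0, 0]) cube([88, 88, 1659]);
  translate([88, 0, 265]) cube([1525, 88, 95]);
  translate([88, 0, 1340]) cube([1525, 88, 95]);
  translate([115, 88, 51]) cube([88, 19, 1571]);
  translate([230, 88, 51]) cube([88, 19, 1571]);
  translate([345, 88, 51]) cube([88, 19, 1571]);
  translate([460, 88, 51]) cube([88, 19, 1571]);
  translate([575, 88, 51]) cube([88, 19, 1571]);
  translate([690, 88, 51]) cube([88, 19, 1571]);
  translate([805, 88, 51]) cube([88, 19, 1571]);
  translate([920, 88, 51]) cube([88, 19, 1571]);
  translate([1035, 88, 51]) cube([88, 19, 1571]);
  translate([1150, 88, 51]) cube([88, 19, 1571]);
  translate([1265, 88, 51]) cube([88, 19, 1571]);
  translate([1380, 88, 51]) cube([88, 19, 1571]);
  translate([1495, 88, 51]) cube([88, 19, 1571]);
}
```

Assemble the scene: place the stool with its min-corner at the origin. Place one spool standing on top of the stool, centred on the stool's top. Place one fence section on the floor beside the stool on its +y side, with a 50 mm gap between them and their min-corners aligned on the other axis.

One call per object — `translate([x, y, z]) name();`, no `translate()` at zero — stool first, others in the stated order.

stool();
translate([97, 65, 436]) spool();
translate([0, 324, 0]) fence_section();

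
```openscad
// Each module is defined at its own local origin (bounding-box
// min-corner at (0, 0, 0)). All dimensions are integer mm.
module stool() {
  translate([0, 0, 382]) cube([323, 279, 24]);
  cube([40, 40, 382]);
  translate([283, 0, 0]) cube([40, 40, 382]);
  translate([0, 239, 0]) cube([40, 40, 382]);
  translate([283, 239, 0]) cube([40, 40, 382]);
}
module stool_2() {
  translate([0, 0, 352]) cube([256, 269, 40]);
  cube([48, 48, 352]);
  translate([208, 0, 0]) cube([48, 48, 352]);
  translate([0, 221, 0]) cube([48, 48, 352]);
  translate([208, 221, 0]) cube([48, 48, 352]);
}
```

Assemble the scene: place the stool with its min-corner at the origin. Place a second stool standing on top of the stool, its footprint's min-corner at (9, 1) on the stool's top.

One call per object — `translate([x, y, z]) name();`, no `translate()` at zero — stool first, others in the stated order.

stool();
translate([9, 1, 406]) stool_2();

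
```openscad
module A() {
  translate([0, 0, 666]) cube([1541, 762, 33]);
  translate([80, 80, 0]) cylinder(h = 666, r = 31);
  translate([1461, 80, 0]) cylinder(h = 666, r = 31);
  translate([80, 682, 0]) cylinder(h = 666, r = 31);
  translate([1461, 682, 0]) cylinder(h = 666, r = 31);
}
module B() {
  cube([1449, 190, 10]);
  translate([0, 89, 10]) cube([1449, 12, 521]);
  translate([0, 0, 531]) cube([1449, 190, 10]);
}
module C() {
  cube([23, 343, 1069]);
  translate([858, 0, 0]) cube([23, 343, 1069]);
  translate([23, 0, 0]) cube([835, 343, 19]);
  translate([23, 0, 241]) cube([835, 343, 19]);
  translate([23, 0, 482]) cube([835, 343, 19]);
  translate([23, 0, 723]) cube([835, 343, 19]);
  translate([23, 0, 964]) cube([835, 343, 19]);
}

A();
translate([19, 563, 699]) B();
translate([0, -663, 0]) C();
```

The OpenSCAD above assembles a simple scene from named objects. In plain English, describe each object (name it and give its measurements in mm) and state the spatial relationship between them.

A is a table with a 1541×762 mm rectangular top, 33 mm thick, top surface at z = 699 mm, supported by four round legs of 62 mm diameter, each leg's bounding box inset 49 mm from the nearest pair of top edges, running from the floor.

B is an I-beam lying along x, 1449 mm long. Overall section height 541 mm. Two flanges 190 mm wide (y) and 10 mm thick, one on the floor and one at the top; a web 12 mm thick runs between them, centred on the flange width.

C is a bookshelf 881 mm wide overall, 343 mm deep and 1069 mm tall. The two sides are 23 mm thick vertical panels. 5 horizontal shelves of 19 mm thickness span between the inner faces of the sides; the lowest shelf sits on the floor and shelves are stacked with a clear vertical gap of 222 mm between each pair.

The I-beam is on top of the table. The bookshelf is on the floor beside the table on its −y side.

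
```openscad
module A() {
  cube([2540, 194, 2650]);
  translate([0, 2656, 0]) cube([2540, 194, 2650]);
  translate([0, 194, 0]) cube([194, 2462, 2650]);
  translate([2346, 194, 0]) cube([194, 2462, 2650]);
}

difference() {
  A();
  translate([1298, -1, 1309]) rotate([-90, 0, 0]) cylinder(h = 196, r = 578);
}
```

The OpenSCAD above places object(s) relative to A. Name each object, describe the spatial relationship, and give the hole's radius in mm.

A is a house frame. The house frame has a circular hole through its front wall. The hole's radius is 578 mm.

The subtracted cylinder has r = 578 mm.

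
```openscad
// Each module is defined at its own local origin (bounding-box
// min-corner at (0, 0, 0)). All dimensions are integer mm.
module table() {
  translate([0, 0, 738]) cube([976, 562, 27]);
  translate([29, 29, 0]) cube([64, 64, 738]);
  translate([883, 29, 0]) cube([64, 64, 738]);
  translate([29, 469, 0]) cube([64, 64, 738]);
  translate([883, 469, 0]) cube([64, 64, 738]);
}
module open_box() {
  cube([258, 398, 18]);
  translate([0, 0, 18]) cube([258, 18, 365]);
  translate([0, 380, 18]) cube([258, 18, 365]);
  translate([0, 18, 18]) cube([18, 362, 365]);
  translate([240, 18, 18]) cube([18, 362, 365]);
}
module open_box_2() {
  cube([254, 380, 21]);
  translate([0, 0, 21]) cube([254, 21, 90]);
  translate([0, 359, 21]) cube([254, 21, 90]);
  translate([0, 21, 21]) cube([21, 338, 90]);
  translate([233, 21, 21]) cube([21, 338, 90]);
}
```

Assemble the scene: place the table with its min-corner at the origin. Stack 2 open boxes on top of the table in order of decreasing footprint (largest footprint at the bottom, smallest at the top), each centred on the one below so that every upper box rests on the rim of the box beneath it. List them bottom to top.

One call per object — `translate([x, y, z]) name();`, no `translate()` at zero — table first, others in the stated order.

table();
translate([359, 82, 765]) open_box();
translate([361, 91, 1148]) open_box_2();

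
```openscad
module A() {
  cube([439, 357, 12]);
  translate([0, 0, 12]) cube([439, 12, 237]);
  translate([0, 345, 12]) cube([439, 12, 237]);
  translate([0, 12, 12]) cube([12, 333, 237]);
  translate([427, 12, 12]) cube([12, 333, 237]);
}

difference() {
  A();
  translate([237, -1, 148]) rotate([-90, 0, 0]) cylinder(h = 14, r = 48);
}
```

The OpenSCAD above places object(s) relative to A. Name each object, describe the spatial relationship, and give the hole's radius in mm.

The subtracted cylinder has r = 48 mm.

A is an open box. The open box has a circular hole through its front wall. The hole's radius is 48 mm.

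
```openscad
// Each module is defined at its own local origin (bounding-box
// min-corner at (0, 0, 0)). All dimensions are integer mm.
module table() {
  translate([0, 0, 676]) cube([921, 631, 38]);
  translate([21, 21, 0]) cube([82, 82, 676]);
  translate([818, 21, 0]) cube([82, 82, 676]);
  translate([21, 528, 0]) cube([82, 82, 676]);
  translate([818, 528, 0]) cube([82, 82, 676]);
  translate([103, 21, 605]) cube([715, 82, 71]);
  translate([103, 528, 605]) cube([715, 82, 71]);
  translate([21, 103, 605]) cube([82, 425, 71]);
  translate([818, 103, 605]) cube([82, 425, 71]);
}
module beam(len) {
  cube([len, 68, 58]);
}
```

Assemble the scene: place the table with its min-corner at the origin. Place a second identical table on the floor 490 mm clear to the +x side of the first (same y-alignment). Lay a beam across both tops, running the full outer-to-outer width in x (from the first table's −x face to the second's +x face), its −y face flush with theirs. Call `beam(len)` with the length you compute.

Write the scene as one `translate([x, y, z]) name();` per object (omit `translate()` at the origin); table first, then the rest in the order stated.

table();
translate([1411, 0, 0]) table();
translate([0, 0, 714]) beam(2332);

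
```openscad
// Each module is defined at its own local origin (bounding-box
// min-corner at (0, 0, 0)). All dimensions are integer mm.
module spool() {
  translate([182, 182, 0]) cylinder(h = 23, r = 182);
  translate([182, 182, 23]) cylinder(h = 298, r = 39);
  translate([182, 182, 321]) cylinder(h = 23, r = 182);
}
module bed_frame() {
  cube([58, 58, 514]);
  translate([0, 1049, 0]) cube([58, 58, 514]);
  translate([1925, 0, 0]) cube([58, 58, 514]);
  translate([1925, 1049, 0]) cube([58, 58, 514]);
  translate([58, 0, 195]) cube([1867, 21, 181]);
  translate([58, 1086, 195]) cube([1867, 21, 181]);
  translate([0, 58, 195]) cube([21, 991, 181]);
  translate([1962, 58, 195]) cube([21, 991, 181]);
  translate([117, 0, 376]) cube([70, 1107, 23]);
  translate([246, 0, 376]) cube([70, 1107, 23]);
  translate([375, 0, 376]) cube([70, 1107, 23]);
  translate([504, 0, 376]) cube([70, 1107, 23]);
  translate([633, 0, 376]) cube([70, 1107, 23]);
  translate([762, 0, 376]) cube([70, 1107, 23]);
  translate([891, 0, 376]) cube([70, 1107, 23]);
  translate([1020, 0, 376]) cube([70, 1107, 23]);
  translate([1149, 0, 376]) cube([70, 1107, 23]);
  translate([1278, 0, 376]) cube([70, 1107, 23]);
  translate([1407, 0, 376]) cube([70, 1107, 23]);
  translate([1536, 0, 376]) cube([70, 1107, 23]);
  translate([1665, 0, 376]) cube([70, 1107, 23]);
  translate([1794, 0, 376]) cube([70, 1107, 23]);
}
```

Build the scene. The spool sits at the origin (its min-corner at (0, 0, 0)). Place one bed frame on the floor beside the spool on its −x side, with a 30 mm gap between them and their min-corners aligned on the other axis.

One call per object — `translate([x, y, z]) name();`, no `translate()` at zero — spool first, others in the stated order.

spool();
translate([-2013, 0, 0]) bed_frame();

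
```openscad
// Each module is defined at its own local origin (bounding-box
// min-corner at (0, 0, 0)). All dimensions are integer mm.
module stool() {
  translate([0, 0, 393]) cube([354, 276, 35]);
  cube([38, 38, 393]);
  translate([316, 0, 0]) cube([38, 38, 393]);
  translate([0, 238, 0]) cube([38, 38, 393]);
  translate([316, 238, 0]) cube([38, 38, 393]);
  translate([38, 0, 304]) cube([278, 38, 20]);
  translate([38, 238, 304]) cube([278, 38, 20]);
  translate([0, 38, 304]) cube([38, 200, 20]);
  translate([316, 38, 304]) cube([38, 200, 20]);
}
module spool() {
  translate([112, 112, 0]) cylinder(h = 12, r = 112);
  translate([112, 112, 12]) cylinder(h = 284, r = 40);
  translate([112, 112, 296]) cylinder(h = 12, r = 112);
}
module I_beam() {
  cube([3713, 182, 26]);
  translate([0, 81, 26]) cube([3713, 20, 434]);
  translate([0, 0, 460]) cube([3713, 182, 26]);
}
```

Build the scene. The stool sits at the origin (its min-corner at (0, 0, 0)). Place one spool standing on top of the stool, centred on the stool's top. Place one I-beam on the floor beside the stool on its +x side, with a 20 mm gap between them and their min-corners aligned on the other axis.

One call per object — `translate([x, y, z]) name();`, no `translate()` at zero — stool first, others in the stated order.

stool();
translate([65, 26, 428]) spool();
translate([374, 0, 0]) I_beam();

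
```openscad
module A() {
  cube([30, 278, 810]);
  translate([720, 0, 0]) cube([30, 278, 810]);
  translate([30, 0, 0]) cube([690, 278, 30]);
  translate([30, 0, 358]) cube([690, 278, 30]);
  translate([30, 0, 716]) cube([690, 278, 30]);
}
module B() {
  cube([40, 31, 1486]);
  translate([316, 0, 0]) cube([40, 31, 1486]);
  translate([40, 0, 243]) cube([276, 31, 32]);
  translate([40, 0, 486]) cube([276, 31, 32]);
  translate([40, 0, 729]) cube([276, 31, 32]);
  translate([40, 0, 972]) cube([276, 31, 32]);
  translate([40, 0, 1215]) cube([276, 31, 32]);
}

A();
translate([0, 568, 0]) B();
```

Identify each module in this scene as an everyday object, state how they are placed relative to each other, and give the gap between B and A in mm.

The ladder's nearest face is 290 mm from the bookshelf's +y face.

A is a bookshelf. B is a ladder. The ladder is on the floor beside the bookshelf on its +y side. The gap between the ladder and the bookshelf is 290 mm.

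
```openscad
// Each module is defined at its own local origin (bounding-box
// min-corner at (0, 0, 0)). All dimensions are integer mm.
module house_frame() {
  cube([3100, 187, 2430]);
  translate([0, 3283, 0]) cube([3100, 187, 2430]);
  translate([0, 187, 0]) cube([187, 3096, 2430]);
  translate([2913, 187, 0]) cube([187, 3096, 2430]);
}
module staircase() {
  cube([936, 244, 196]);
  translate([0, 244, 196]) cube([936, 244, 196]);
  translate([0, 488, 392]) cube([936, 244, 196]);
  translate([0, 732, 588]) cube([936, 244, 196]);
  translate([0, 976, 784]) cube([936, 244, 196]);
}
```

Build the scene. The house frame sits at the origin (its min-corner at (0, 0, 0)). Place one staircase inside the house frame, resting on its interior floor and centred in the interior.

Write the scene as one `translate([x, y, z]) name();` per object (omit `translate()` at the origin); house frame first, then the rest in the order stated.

house_frame();
translate([1082, 1125, 0]) staircase();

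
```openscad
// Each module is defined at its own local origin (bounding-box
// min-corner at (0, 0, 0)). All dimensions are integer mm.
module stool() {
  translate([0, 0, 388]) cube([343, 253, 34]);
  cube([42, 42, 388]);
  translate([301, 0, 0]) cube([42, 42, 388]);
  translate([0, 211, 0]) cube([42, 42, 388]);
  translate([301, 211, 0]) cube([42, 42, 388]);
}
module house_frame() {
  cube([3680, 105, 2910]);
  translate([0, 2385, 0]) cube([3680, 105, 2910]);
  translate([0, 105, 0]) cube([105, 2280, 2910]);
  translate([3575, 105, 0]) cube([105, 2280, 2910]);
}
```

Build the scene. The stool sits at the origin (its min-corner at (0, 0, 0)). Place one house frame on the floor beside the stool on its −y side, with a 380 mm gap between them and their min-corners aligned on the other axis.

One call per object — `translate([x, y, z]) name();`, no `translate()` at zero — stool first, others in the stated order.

stool();
translate([0, -2870, 0]) house_frame();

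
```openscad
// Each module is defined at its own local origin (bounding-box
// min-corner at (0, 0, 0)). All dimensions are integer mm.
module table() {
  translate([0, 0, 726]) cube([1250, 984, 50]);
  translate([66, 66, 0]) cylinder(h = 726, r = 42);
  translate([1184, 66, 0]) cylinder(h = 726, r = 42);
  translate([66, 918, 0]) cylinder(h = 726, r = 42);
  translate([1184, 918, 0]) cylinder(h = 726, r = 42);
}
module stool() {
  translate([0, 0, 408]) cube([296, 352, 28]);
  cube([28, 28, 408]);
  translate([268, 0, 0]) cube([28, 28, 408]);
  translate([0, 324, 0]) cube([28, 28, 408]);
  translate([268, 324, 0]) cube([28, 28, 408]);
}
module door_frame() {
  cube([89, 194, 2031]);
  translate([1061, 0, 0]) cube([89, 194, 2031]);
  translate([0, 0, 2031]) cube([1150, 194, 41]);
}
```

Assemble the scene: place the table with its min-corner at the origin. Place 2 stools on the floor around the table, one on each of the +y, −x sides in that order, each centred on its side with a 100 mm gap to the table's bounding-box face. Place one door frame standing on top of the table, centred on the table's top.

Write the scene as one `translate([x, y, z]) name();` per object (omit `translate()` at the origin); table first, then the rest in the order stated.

table();
translate([477, 1084, 0]) stool();
translate([-396, 316, 0]) stool();
translate([50, 395, 776]) door_frame();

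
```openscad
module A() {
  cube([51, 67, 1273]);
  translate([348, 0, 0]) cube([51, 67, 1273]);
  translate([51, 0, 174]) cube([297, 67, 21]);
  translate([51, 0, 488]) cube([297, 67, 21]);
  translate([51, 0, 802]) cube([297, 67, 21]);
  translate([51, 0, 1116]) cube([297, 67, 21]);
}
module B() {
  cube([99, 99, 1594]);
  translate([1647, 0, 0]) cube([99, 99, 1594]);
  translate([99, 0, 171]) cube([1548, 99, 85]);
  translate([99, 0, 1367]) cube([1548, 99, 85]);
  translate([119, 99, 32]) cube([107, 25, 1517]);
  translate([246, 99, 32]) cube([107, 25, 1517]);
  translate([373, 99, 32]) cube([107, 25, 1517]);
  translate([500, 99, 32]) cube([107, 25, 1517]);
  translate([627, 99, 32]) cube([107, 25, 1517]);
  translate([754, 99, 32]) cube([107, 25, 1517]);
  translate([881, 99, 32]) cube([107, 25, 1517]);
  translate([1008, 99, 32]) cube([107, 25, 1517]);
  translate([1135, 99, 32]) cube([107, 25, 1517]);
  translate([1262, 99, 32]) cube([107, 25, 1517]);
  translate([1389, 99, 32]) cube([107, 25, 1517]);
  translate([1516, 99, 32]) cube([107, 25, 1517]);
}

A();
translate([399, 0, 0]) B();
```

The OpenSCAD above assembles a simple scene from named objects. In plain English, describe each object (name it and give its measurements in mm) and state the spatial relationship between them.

A is a straight ladder. Two 51×67 mm vertical rails, 1273 mm tall, stand 399 mm apart (outside-to-outside) with their front faces coplanar on the −y side. 4 rungs, each 67 mm deep and 21 mm tall, span between the inner faces of the rails, front faces flush with the rails. The lowest rung's underside is at z = 174 mm and rungs are spaced 314 mm apart (underside to underside).

B is a fence section. Two 99×99 mm posts, 1594 mm tall, stand on the floor with a clear span of 1548 mm between their inner faces. Two horizontal rails of 99×85 mm section span the gap between the posts with their undersides at z = 171 mm and z = 1367 mm, flush with the posts' −y face. 12 pickets, each 107 mm wide, 25 mm thick and 1517 mm tall, are fixed to the +y face of the rails with their bottoms at z = 32 mm, evenly spaced across the span with equal gaps (rounded down to the nearest mm) at the −x end and between each pair — any rounding remainder accumulates at the +x end.

The fence section is against the ladder's +x side, with their −y faces flush.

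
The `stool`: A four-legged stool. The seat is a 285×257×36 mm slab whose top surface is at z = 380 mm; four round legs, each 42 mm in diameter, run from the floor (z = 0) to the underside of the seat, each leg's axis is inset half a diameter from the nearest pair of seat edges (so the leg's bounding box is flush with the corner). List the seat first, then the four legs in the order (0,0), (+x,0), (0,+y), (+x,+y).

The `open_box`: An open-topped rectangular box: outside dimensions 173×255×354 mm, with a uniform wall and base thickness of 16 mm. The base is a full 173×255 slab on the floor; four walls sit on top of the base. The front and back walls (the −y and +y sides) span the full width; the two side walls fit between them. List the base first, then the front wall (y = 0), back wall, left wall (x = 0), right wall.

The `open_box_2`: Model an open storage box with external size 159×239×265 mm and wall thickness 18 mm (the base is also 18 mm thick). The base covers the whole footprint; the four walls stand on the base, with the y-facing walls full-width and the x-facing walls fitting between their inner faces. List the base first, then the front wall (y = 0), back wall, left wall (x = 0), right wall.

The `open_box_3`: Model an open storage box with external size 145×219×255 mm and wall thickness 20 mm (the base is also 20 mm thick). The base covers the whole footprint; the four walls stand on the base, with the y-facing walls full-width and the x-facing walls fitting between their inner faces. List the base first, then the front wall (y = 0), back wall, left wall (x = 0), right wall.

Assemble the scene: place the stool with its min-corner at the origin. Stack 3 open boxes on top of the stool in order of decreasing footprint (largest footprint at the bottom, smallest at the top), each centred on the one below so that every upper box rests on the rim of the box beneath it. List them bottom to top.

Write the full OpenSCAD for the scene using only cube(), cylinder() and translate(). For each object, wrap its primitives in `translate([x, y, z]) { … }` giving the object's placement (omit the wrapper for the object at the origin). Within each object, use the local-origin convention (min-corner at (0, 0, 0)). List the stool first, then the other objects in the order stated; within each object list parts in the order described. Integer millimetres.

translate([0, 0, 344]) cube([285, 257, 36]);
translate([21, 21, 0]) cylinder(h = 344, r = 21);
translate([264, 21, 0]) cylinder(h = 344, r = 21);
translate([21, 236, 0]) cylinder(h = 344, r = 21);
translate([264, 236, 0]) cylinder(h = 344, r = 21);
translate([56, 1, 380]) {
  cube([173, 255, 16]);
  translate([0, 0, 16]) cube([173, 16, 338]);
  translate([0, 239, 16]) cube([173, 16, 338]);
  translate([0, 16, 16]) cube([16, 223, 338]);
  translate([157, 16, 16]) cube([16, 223, 338]);
}
translate([63, 9, 734]) {
  cube([159, 239, 18]);
  translate([0, 0, 18]) cube([159, 18, 247]);
  translate([0, 221, 18]) cube([159, 18, 247]);
  translate([0, 18, 18]) cube([18, 203, 247]);
  translate([141, 18, 18]) cube([18, 203, 247]);
}
translate([70, 19, 999]) {
  cube([145, 219, 20]);
  translate([0, 0, 20]) cube([145, 20, 235]);
  translate([0, 199, 20]) cube([145, 20, 235]);
  translate([0, 20, 20]) cube([20, 179, 235]);
  translate([125, 20, 20]) cube([20, 179, 235]);
}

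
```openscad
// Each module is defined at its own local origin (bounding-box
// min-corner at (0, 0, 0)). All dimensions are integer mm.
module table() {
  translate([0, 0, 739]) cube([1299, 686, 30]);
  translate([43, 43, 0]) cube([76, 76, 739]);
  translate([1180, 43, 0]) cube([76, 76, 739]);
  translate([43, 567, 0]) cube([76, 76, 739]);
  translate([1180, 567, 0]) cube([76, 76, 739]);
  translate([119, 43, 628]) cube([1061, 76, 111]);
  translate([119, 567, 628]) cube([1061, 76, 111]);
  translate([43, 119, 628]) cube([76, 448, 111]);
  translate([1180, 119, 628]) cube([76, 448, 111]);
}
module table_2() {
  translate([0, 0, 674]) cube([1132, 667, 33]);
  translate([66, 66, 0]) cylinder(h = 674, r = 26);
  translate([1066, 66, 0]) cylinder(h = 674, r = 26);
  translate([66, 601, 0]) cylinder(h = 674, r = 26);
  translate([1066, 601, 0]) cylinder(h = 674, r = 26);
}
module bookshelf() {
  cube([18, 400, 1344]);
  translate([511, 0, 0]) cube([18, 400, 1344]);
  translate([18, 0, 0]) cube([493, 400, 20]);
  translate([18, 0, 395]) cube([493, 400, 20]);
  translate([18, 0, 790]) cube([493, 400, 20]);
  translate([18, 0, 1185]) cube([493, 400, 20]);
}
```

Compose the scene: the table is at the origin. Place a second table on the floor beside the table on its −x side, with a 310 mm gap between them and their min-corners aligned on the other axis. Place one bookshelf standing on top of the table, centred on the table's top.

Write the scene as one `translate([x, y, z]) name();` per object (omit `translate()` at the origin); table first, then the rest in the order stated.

table();
translate([-1442, 0, 0]) table_2();
translate([385, 143, 769]) bookshelf();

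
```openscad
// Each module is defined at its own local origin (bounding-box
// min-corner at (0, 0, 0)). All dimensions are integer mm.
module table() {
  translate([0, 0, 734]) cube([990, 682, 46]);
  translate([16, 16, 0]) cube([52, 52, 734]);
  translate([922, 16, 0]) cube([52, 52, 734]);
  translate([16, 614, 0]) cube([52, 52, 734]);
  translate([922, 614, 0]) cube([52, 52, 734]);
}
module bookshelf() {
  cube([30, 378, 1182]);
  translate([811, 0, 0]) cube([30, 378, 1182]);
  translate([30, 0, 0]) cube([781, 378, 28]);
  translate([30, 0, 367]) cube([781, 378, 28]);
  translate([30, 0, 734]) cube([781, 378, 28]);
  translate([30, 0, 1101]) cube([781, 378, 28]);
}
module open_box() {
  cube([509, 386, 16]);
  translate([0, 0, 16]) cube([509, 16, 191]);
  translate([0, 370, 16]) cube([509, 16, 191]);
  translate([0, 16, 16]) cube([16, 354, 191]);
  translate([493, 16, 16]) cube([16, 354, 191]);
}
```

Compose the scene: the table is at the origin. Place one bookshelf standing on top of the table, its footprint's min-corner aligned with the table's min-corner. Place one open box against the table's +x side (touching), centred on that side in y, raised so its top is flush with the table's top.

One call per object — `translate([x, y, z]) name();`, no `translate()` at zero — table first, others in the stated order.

table();
translate([0, 0, 780]) bookshelf();
translate([990, 148, 573]) open_box();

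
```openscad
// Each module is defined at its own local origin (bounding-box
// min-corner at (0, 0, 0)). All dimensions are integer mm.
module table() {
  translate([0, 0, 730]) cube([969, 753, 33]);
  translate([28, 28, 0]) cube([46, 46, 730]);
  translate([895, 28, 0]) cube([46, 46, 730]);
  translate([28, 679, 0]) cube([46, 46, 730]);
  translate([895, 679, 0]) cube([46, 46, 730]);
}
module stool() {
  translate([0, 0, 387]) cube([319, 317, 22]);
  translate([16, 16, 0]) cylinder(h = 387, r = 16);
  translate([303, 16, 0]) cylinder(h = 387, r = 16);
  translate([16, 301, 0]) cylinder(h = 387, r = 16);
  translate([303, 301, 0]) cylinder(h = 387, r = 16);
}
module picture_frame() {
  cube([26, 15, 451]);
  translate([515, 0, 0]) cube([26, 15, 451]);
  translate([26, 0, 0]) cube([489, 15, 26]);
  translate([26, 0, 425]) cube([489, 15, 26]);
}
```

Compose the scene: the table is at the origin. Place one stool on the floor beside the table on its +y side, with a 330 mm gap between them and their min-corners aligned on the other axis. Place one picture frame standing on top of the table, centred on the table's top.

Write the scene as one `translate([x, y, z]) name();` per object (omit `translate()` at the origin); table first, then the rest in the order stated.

table();
translate([0, 1083, 0]) stool();
translate([214, 369, 763]) picture_frame();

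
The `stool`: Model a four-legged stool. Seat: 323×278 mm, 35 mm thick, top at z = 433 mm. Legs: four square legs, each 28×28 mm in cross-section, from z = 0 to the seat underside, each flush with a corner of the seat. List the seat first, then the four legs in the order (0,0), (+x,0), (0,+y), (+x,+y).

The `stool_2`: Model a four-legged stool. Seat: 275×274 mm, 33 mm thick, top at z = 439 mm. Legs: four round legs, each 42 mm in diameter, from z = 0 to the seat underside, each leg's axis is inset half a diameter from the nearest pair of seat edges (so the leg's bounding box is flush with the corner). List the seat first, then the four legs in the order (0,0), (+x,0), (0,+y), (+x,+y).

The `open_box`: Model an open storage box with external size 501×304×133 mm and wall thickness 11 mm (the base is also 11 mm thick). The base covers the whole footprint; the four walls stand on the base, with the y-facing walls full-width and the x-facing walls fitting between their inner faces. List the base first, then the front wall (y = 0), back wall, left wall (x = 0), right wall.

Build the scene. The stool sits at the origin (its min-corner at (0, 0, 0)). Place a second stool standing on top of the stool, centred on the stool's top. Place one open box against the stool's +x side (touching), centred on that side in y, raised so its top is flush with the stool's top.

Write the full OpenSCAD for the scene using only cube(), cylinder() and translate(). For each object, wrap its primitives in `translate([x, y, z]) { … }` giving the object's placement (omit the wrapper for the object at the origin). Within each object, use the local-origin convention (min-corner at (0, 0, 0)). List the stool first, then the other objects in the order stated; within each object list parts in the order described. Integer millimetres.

translate([0, 0, 398]) cube([323, 278, 35]);
cube([28, 28, 398]);
translate([295, 0, 0]) cube([28, 28, 398]);
translate([0, 250, 0]) cube([28, 28, 398]);
translate([295, 250, 0]) cube([28, 28, 398]);
translate([24, 2, 433]) {
  translate([0, 0, 406]) cube([275, 274, 33]);
  translate([21, 21, 0]) cylinder(h = 406, r = 21);
  translate([254, 21, 0]) cylinder(h = 406, r = 21);
  translate([21, 253, 0]) cylinder(h = 406, r = 21);
  translate([254, 253, 0]) cylinder(h = 406, r = 21);
}
translate([323, -13, 300]) {
  cube([501, 304, 11]);
  translate([0, 0, 11]) cube([501, 11, 122]);
  translate([0, 293, 11]) cube([501, 11, 122]);
  translate([0, 11, 11]) cube([11, 282, 122]);
  translate([490, 11, 11]) cube([11, 282, 122]);
}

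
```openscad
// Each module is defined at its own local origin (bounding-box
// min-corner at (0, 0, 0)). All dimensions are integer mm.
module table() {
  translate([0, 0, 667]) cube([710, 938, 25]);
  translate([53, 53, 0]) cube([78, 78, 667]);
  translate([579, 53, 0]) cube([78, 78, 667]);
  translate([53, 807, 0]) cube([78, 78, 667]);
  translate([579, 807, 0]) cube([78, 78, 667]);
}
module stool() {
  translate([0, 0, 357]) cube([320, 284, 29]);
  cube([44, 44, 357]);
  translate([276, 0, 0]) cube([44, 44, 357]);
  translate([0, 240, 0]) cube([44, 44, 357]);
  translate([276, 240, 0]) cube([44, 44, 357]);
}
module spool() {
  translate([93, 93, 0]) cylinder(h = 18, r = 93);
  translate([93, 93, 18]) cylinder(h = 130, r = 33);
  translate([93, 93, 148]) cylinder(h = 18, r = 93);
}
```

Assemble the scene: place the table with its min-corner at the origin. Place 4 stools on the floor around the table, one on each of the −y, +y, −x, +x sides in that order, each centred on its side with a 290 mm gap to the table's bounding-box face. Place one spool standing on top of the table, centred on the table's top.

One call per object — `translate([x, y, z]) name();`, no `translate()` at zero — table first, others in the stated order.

table();
translate([195, -574, 0]) stool();
translate([195, 1228, 0]) stool();
translate([-610, 327, 0]) stool();
translate([1000, 327, 0]) stool();
translate([262, 376, 692]) spool();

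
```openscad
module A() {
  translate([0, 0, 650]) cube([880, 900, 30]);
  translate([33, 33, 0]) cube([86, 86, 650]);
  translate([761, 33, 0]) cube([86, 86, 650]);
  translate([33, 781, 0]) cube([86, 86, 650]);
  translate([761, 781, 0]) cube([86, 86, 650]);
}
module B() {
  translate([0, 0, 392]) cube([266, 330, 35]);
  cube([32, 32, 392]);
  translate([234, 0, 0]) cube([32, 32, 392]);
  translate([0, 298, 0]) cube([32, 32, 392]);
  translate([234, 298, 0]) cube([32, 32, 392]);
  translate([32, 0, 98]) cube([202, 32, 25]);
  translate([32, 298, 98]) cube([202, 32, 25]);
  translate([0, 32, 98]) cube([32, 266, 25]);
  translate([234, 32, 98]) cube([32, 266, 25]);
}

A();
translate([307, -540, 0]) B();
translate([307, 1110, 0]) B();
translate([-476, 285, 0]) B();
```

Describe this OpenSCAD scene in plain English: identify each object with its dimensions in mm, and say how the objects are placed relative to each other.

A is a table: top 880 mm (x) × 900 mm (y), 30 mm thick, upper face at z = 680 mm, on four 86×86 mm square legs, each inset 33 mm from the nearest pair of top edges, running from z = 0 to the bottom of the top.

B is a four-legged stool. The seat is 266×330 mm, 35 mm thick, top at z = 427 mm. It stands on four square legs, each 32×32 mm in cross-section, from z = 0 to the seat underside, each flush with a corner of the seat. Four stretchers, 32 mm wide and 25 mm tall, connect adjacent legs with their undersides at z = 98 mm, each running between the inner faces of the legs it joins and aligned with the legs' outer faces on the other axis.

Three stools sit around the table at the −y, +y, −x sides.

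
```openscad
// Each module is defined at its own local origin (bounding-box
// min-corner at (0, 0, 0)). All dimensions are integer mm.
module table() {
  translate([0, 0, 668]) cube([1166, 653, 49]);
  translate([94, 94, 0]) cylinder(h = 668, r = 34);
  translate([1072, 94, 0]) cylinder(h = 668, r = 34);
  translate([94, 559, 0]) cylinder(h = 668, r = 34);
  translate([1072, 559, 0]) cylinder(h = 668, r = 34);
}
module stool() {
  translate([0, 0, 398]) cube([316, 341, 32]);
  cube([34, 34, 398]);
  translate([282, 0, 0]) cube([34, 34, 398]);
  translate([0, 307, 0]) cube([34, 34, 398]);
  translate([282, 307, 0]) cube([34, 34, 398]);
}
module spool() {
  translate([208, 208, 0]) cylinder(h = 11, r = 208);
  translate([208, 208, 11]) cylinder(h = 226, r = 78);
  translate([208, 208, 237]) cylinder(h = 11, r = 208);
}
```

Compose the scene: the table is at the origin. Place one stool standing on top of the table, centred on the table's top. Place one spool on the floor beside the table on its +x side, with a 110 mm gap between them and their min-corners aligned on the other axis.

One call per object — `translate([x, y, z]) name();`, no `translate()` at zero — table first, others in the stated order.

table();
translate([425, 156, 717]) stool();
translate([1276, 0, 0]) spool();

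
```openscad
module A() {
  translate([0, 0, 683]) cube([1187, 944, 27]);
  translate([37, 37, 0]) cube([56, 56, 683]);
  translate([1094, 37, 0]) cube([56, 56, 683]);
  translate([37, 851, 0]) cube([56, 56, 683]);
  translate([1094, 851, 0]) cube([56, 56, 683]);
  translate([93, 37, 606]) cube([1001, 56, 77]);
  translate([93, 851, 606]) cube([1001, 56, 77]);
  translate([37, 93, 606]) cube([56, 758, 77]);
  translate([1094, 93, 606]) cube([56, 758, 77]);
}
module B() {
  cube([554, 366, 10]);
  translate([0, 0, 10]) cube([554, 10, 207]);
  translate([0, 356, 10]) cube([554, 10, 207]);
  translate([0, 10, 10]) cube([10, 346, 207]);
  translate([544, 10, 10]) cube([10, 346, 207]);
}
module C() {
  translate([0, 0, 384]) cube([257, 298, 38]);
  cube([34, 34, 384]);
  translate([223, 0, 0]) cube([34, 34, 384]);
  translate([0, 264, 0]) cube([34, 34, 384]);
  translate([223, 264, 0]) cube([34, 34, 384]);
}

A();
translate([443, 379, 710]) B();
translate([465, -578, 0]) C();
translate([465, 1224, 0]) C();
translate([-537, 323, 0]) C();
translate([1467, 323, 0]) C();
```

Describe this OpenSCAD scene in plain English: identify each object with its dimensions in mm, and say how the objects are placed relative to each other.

A is a table: top 1187 mm (x) × 944 mm (y), 27 mm thick, upper face at z = 710 mm, on four 56×56 mm square legs, each inset 37 mm from the nearest pair of top edges, running from z = 0 to the bottom of the top. Four apron rails, 56 mm thick and 77 mm tall, run between adjacent legs with their top edges flush with the underside of the top and their outer faces flush with the legs' outer faces.

B is an open-topped rectangular box: outside dimensions 554×366×217 mm, with a uniform wall and base thickness of 10 mm. The base is a full 554×366 slab on the floor; four walls sit on top of the base. The front and back walls (the −y and +y sides) span the full width; the two side walls fit between them.

C is a four-legged stool. The seat is 257×298 mm, 38 mm thick, top at z = 422 mm. It stands on four square legs, each 34×34 mm in cross-section, from z = 0 to the seat underside, each flush with a corner of the seat.

The open box is on top of the table. Four stools sit around the table at the −y, +y, −x, +x sides.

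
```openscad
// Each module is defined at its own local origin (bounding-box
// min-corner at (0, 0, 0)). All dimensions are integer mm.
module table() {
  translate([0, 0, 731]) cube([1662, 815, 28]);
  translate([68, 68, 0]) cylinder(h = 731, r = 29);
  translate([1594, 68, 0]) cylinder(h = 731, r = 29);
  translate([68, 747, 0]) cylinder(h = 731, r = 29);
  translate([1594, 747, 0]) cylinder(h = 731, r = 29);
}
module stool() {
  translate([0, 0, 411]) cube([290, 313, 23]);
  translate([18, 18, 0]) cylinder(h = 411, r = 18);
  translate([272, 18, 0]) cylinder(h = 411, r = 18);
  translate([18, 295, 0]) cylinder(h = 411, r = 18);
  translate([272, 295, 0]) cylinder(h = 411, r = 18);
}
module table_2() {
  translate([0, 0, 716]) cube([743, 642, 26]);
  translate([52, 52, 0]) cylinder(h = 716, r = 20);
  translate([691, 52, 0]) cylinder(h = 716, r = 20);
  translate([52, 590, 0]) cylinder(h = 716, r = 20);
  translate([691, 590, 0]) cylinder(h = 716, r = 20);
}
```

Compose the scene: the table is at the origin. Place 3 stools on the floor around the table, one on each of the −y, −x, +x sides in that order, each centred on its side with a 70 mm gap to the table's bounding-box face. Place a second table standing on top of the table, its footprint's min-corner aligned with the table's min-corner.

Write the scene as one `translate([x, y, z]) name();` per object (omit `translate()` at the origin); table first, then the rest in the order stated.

table();
translate([686, -383, 0]) stool();
translate([-360, 251, 0]) stool();
translate([1732, 251, 0]) stool();
translate([0, 0, 759]) table_2();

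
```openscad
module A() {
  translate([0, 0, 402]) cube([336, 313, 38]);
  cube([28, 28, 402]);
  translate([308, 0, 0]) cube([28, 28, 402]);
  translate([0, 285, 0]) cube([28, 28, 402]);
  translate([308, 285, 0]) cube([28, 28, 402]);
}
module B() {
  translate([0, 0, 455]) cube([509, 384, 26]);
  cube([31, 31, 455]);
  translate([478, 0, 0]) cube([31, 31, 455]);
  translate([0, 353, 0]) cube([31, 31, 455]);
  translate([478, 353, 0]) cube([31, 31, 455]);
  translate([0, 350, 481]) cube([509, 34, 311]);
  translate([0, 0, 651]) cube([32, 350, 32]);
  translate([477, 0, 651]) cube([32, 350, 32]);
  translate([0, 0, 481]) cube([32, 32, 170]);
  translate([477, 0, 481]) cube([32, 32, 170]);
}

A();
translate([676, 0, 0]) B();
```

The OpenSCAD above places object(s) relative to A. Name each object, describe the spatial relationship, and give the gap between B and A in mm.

A is a stool. B is a chair. The chair is on the floor beside the stool on its +x side. The gap between the chair and the stool is 340 mm.

The chair's nearest face is 340 mm from the stool's +x face.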